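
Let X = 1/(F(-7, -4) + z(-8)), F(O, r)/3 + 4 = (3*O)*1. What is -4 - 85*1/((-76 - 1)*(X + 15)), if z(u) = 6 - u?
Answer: -276327/70378 ≈ -3.9263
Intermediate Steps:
F(O, r) = -12 + 9*O (F(O, r) = -12 + 3*((3*O)*1) = -12 + 3*(3*O) = -12 + 9*O)
X = -1/61 (X = 1/((-12 + 9*(-7)) + (6 - 1*(-8))) = 1/((-12 - 63) + (6 + 8)) = 1/(-75 + 14) = 1/(-61) = -1/61 ≈ -0.016393)
-4 - 85*1/((-76 - 1)*(X + 15)) = -4 - 85*1/((-76 - 1)*(-1/61 + 15)) = -4 - 85/((-77*914/61)) = -4 - 85/(-70378/61) = -4 - 85*(-61/70378) = -4 + 5185/70378 = -276327/70378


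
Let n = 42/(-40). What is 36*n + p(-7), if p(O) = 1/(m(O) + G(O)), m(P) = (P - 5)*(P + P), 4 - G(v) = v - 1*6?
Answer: -6992/185 ≈ -37.795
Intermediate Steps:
G(v) = 10 - v (G(v) = 4 - (v - 1*6) = 4 - (v - 6) = 4 - (-6 + v) = 4 + (6 - v) = 10 - v)
n = -21/20 (n = 42*(-1/40) = -21/20 ≈ -1.0500)
m(P) = 2*P*(-5 + P) (m(P) = (-5 + P)*(2*P) = 2*P*(-5 + P))
p(O) = 1/(10 - O + 2*O*(-5 + O)) (p(O) = 1/(2*O*(-5 + O) + (10 - O)) = 1/(10 - O + 2*O*(-5 + O)))
36*n + p(-7) = 36*(-21/20) + 1/(10 - 1*(-7) + 2*(-7)*(-5 - 7)) = -189/5 + 1/(10 + 7 + 2*(-7)*(-12)) = -189/5 + 1/(10 + 7 + 168) = -189/5 + 1/185 = -6992/185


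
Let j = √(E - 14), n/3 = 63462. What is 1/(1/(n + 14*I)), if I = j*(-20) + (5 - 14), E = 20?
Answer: 190260 - 280*√6 ≈ 1.8957e+5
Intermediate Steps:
n = 190386 (n = 3*63462 = 190386)
j = √6 (j = √(20 - 14) = √6 ≈ 2.4495)
I = -9 - 20*√6 (I = √6*(-20) + (5 - 14) = -20*√6 - 9 = -9 - 20*√6 ≈ -57.990)
1/(1/(n + 14*I)) = 1/(1/(190386 + 14*(-9 - 20*√6))) = 1/(1/(190386 + (-126 - 280*√6))) = 1/(1/(190260 - 280*√6)) = 190260 - 280*√6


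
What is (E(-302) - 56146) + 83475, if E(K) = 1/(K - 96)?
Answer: 10876941/398 ≈ 27329.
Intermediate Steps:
E(K) = 1/(-96 + K)
(E(-302) - 56146) + 83475 = (1/(-96 - 302) - 56146) + 83475 = (1/(-398) - 56146) + 83475 = (-1/398 - 56146) + 83475 = -22346109/398 + 83475 = 10876941/398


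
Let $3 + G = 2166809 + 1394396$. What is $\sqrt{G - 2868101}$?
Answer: $\sqrt{693101} \approx 832.53$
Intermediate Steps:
$G = 3561202$ ($G = -3 + \left(2166809 + 1394396\right) = -3 + 3561205 = 3561202$)
$\sqrt{G - 2868101} = \sqrt{3561202 - 2868101} = \sqrt{693101}$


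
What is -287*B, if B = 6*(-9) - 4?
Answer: 16646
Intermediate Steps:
B = -58 (B = -54 - 4 = -58)
-287*B = -287*(-58) = 16646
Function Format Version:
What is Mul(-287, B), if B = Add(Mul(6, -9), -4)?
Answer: 16646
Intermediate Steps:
B = -58 (B = Add(-54, -4) = -58)
Mul(-287, B) = Mul(-287, -58) = 16646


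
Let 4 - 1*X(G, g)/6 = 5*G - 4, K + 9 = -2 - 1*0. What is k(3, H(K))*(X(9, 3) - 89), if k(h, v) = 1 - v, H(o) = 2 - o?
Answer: 3732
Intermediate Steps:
K = -11 (K = -9 + (-2 - 1*0) = -9 + (-2 + 0) = -9 - 2 = -11)
X(G, g) = 48 - 30*G (X(G, g) = 24 - 6*(5*G - 4) = 24 - 6*(-4 + 5*G) = 24 + (24 - 30*G) = 48 - 30*G)
k(3, H(K))*(X(9, 3) - 89) = (1 - (2 - 1*(-11)))*((48 - 30*9) - 89) = (1 - (2 + 11))*((48 - 270) - 89) = (1 - 1*13)*(-222 - 89) = (1 - 13)*(-311) = -12*(-311) = 3732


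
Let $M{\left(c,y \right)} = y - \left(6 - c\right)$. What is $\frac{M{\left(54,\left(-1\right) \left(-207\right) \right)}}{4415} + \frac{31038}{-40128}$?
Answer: $- \frac{4226671}{5905504} \approx -0.71572$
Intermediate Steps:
$M{\left(c,y \right)} = -6 + c + y$ ($M{\left(c,y \right)} = y + \left(-6 + c\right) = -6 + c + y$)
$\frac{M{\left(54,\left(-1\right) \left(-207\right) \right)}}{4415} + \frac{31038}{-40128} = \frac{-6 + 54 - -207}{4415} + \frac{31038}{-40128} = \left(-6 + 54 + 207\right) \frac{1}{4415} + 31038 \left(- \frac{1}{40128}\right) = 255 \cdot \frac{1}{4415} - \frac{5173}{6688} = \frac{51}{883} - \frac{5173}{6688} = - \frac{4226671}{5905504}$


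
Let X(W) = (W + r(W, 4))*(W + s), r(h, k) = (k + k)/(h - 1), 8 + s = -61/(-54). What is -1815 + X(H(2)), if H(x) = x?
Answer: -50320/27 ≈ -1863.7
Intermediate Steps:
s = -371/54 (s = -8 - 61/(-54) = -8 - 61*(-1/54) = -8 + 61/54 = -371/54 ≈ -6.8704)
r(h, k) = 2*k/(-1 + h) (r(h, k) = (2*k)/(-1 + h) = 2*k/(-1 + h))
X(W) = (-371/54 + W)*(W + 8/(-1 + W)) (X(W) = (W + 2*4/(-1 + W))*(W - 371/54) = (W + 8/(-1 + W))*(-371/54 + W) = (-371/54 + W)*(W + 8/(-1 + W)))
-1815 + X(H(2)) = -1815 + (-2968 - 425*2² + 54*2³ + 803*2)/(54*(-1 + 2)) = -1815 + (1/54)*(-2968 - 425*4 + 54*8 + 1606)/1 = -1815 + (1/54)*1*(-2968 - 1700 + 432 + 1606) = -1815 + (1/54)*1*(-2630) = -1815 - 1315/27 = -50320/27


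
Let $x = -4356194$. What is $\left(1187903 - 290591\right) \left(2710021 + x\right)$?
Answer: $-1477130786976$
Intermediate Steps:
$\left(1187903 - 290591\right) \left(2710021 + x\right) = \left(1187903 - 290591\right) \left(2710021 - 4356194\right) = 897312 \left(-1646173\right) = -1477130786976$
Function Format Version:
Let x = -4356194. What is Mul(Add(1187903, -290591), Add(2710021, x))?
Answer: -1477130786976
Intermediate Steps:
Mul(Add(1187903, -290591), Add(2710021, x)) = Mul(Add(1187903, -290591), Add(2710021, -4356194)) = Mul(897312, -1646173) = -1477130786976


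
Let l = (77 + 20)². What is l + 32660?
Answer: 42069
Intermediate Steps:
l = 9409 (l = 97² = 9409)
l + 32660 = 9409 + 32660 = 42069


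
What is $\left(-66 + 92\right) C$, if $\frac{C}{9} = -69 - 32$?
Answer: $-23634$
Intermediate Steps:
$C = -909$ ($C = 9 \left(-69 - 32\right) = 9 \left(-101\right) = -909$)
$\left(-66 + 92\right) C = \left(-66 + 92\right) \left(-909\right) = 26 \left(-909\right) = -23634$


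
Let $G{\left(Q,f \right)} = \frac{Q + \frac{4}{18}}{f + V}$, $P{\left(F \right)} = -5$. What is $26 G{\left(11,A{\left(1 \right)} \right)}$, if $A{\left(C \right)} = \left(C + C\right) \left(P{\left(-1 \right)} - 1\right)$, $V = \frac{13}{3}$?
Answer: $- \frac{2626}{69} \approx -38.058$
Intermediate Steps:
$V = \frac{13}{3}$ ($V = 13 \cdot \frac{1}{3} = \frac{13}{3} \approx 4.3333$)
$A{\left(C \right)} = - 12 C$ ($A{\left(C \right)} = \left(C + C\right) \left(-5 - 1\right) = 2 C \left(-6\right) = - 12 C$)
$G{\left(Q,f \right)} = \frac{\frac{2}{9} + Q}{\frac{13}{3} + f}$ ($G{\left(Q,f \right)} = \frac{Q + \frac{4}{18}}{f + \frac{13}{3}} = \frac{Q + 4 \cdot \frac{1}{18}}{\frac{13}{3} + f} = \frac{Q + \frac{2}{9}}{\frac{13}{3} + f} = \frac{\frac{2}{9} + Q}{\frac{13}{3} + f}$)
$26 G{\left(11,A{\left(1 \right)} \right)} = 26 \frac{2 + 9 \cdot 11}{3 \left(13 + 3 \left(\left(-12\right) 1\right)\right)} = 26 \frac{2 + 99}{3 \left(13 + 3 \left(-12\right)\right)} = 26 \cdot \frac{1}{3} \frac{1}{13 - 36} \cdot 101 = 26 \cdot \frac{1}{3} \frac{1}{-23} \cdot 101 = 26 \cdot \frac{1}{3} \left(- \frac{1}{23}\right) 101 = 26 \left(- \frac{101}{69}\right) = - \frac{2626}{69}$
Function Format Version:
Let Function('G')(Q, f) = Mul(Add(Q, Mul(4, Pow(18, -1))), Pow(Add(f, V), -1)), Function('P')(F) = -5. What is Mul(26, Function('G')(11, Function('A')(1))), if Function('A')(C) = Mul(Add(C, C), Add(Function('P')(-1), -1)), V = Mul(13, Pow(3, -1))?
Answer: Rational(-2626, 69) ≈ -38.058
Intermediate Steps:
V = Rational(13, 3) (V = Mul(13, Rational(1, 3)) = Rational(13, 3) ≈ 4.3333)
Function('A')(C) = Mul(-12, C) (Function('A')(C) = Mul(Add(C, C), Add(-5, -1)) = Mul(Mul(2, C), -6) = Mul(-12, C))
Function('G')(Q, f) = Mul(Pow(Add(Rational(13, 3), f), -1), Add(Rational(2, 9), Q)) (Function('G')(Q, f) = Mul(Add(Q, Mul(4, Pow(18, -1))), Pow(Add(f, Rational(13, 3)), -1)) = Mul(Add(Q, Mul(4, Rational(1, 18))), Pow(Add(Rational(13, 3), f), -1)) = Mul(Add(Q, Rational(2, 9)), Pow(Add(Rational(13, 3), f), -1)) = Mul(Add(Rational(2, 9), Q), Pow(Add(Rational(13, 3), f), -1)) = Mul(Pow(Add(Rational(13, 3), f), -1), Add(Rational(2, 9), Q)))
Mul(26, Function('G')(11, Function('A')(1))) = Mul(26, Mul(Rational(1, 3), Pow(Add(13, Mul(3, Mul(-12, 1))), -1), Add(2, Mul(9, 11)))) = Mul(26, Mul(Rational(1, 3), Pow(Add(13, Mul(3, -12)), -1), Add(2, 99))) = Mul(26, Mul(Rational(1, 3), Pow(Add(13, -36), -1), 101)) = Mul(26, Mul(Rational(1, 3), Pow(-23, -1), 101)) = Mul(26, Mul(Rational(1, 3), Rational(-1, 23), 101)) = Mul(26, Rational(-101, 69)) = Rational(-2626, 69)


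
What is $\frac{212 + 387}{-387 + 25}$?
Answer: $- \frac{599}{362} \approx -1.6547$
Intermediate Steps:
$\frac{212 + 387}{-387 + 25} = \frac{599}{-362} = 599 \left(- \frac{1}{362}\right) = - \frac{599}{362}$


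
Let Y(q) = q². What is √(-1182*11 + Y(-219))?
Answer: √34959 ≈ 186.97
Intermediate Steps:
√(-1182*11 + Y(-219)) = √(-1182*11 + (-219)²) = √(-13002 + 47961) = √34959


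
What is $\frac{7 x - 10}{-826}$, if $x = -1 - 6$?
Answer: $\frac{1}{14} \approx 0.071429$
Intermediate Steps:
$x = -7$ ($x = -1 - 6 = -7$)
$\frac{7 x - 10}{-826} = \frac{7 \left(-7\right) - 10}{-826} = \left(-49 - 10\right) \left(- \frac{1}{826}\right) = \left(-59\right) \left(- \frac{1}{826}\right) = \frac{1}{14}$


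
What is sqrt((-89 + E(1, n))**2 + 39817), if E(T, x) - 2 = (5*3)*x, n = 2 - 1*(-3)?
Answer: sqrt(39961) ≈ 199.90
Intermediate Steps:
n = 5 (n = 2 + 3 = 5)
E(T, x) = 2 + 15*x (E(T, x) = 2 + (5*3)*x = 2 + 15*x)
sqrt((-89 + E(1, n))**2 + 39817) = sqrt((-89 + (2 + 15*5))**2 + 39817) = sqrt((-89 + (2 + 75))**2 + 39817) = sqrt((-89 + 77)**2 + 39817) = sqrt((-12)**2 + 39817) = sqrt(144 + 39817) = sqrt(39961)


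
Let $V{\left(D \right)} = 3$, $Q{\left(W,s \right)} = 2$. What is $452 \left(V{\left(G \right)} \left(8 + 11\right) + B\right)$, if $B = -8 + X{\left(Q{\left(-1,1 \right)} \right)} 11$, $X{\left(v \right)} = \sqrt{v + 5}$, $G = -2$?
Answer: $22148 + 4972 \sqrt{7} \approx 35303.0$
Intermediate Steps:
$X{\left(v \right)} = \sqrt{5 + v}$
$B = -8 + 11 \sqrt{7}$ ($B = -8 + \sqrt{5 + 2} \cdot 11 = -8 + \sqrt{7} \cdot 11 = -8 + 11 \sqrt{7} \approx 21.103$)
$452 \left(V{\left(G \right)} \left(8 + 11\right) + B\right) = 452 \left(3 \left(8 + 11\right) - \left(8 - 11 \sqrt{7}\right)\right) = 452 \left(3 \cdot 19 - \left(8 - 11 \sqrt{7}\right)\right) = 452 \left(57 - \left(8 - 11 \sqrt{7}\right)\right) = 452 \left(49 + 11 \sqrt{7}\right) = 22148 + 4972 \sqrt{7}$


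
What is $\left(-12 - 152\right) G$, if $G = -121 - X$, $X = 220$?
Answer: $55924$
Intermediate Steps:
$G = -341$ ($G = -121 - 220 = -341$)
$\left(-12 - 152\right) G = \left(-12 - 152\right) \left(-341\right) = \left(-164\right) \left(-341\right) = 55924$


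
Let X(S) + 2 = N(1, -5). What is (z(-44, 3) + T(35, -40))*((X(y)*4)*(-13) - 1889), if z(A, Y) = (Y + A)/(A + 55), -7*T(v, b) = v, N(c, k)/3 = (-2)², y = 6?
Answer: 21024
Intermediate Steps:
N(c, k) = 12 (N(c, k) = 3*(-2)² = 3*4 = 12)
T(v, b) = -v/7
X(S) = 10 (X(S) = -2 + 12 = 10)
z(A, Y) = (A + Y)/(55 + A)
(z(-44, 3) + T(35, -40))*((X(y)*4)*(-13) - 1889) = ((-44 + 3)/(55 - 44) - ⅐*35)*((10*4)*(-13) - 1889) = (-41/11 - 5)*(40*(-13) - 1889) = ((1/11)*(-41) - 5)*(-520 - 1889) = (-41/11 - 5)*(-2409) = -96/11*(-2409) = 21024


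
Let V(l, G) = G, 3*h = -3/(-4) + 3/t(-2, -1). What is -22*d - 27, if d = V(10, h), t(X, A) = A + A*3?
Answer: -27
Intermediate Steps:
t(X, A) = 4*A (t(X, A) = A + 3*A = 4*A)
h = 0 (h = (-3/(-4) + 3/((4*(-1))))/3 = (-3*(-¼) + 3/(-4))/3 = (¾ + 3*(-¼))/3 = (¾ - ¾)/3 = (⅓)*0 = 0)
d = 0
-22*d - 27 = -22*0 - 27 = 0 - 27 = -27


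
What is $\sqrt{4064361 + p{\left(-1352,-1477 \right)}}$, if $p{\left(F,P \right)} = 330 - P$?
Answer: $2 \sqrt{1016542} \approx 2016.5$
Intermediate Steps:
$\sqrt{4064361 + p{\left(-1352,-1477 \right)}} = \sqrt{4064361 + \left(330 - -1477\right)} = \sqrt{4064361 + \left(330 + 1477\right)} = \sqrt{4064361 + 1807} = \sqrt{4066168} = 2 \sqrt{1016542}$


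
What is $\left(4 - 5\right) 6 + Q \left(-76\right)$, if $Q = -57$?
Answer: $4326$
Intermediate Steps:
$\left(4 - 5\right) 6 + Q \left(-76\right) = \left(4 - 5\right) 6 - -4332 = \left(-1\right) 6 + 4332 = -6 + 4332 = 4326$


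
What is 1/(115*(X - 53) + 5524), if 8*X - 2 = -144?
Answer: -4/10449 ≈ -0.00038281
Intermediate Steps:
X = -71/4 (X = ¼ + (⅛)*(-144) = ¼ - 18 = -71/4 ≈ -17.750)
1/(115*(X - 53) + 5524) = 1/(115*(-71/4 - 53) + 5524) = 1/(115*(-283/4) + 5524) = 1/(-32545/4 + 5524) = 1/(-10449/4) = -4/10449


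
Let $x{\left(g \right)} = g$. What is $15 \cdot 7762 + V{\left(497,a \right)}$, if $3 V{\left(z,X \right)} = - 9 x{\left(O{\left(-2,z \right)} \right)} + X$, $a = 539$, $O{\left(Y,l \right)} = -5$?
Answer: $\frac{349874}{3} \approx 1.1662 \cdot 10^{5}$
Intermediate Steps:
$V{\left(z,X \right)} = 15 + \frac{X}{3}$ ($V{\left(z,X \right)} = \frac{\left(-9\right) \left(-5\right) + X}{3} = \frac{45 + X}{3} = 15 + \frac{X}{3}$)
$15 \cdot 7762 + V{\left(497,a \right)} = 15 \cdot 7762 + \left(15 + \frac{1}{3} \cdot 539\right) = 116430 + \left(15 + \frac{539}{3}\right) = 116430 + \frac{584}{3} = \frac{349874}{3}$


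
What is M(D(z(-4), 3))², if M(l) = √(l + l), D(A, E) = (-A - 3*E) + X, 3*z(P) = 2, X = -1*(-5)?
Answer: -28/3 ≈ -9.3333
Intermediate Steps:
X = 5
z(P) = ⅔ (z(P) = (⅓)*2 = ⅔)
D(A, E) = 5 - A - 3*E (D(A, E) = (-A - 3*E) + 5 = 5 - A - 3*E)
M(l) = √2*√l (M(l) = √(2*l) = √2*√l)
M(D(z(-4), 3))² = (√2*√(5 - 1*⅔ - 3*3))² = (√2*√(5 - ⅔ - 9))² = (√2*√(-14/3))² = (√2*(I*√42/3))² = (2*I*√21/3)² = -28/3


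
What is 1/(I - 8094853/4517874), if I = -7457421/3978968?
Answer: -8988238037016/32950424747329 ≈ -0.27278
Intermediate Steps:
I = -7457421/3978968 (I = -7457421*1/3978968 = -7457421/3978968 ≈ -1.8742)
1/(I - 8094853/4517874) = 1/(-7457421/3978968 - 8094853/4517874) = 1/(-32950424747329/8988238037016) = -8988238037016/32950424747329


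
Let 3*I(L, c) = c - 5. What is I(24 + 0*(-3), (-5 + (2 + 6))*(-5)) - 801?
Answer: -2423/3 ≈ -807.67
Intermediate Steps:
I(L, c) = -5/3 + c/3 (I(L, c) = (c - 5)/3 = (-5 + c)/3 = -5/3 + c/3)
I(24 + 0*(-3), (-5 + (2 + 6))*(-5)) - 801 = (-5/3 + ((-5 + (2 + 6))*(-5))/3) - 801 = (-5/3 + ((-5 + 8)*(-5))/3) - 801 = (-5/3 + (3*(-5))/3) - 801 = (-5/3 + (⅓)*(-15)) - 801 = (-5/3 - 5) - 801 = -20/3 - 801 = -2423/3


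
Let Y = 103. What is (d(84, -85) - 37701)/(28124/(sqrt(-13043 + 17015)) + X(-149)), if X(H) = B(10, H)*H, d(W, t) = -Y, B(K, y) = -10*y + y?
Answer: 7500704379948/39643973285789 + 531599848*sqrt(993)/39643973285789 ≈ 0.18962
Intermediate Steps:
B(K, y) = -9*y
d(W, t) = -103 (d(W, t) = -1*103 = -103)
X(H) = -9*H**2 (X(H) = (-9*H)*H = -9*H**2)
(d(84, -85) - 37701)/(28124/(sqrt(-13043 + 17015)) + X(-149)) = (-103 - 37701)/(28124/(sqrt(-13043 + 17015)) - 9*(-149)**2) = -37804/(28124/(sqrt(3972)) - 9*22201) = -37804/(28124/((2*sqrt(993))) - 199809) = -37804/(28124*(sqrt(993)/1986) - 199809) = -37804/(14062*sqrt(993)/993 - 199809) = -37804/(-199809 + 14062*sqrt(993)/993)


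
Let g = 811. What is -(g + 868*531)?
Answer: -461719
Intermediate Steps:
-(g + 868*531) = -(811 + 868*531) = -(811 + 460908) = -1*461719 = -461719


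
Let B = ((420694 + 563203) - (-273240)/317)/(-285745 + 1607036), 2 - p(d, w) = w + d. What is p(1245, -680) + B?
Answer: -235499957472/418849247 ≈ -562.25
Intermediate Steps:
p(d, w) = 2 - d - w (p(d, w) = 2 - (w + d) = 2 - (d + w) = 2 + (-d - w) = 2 - d - w)
B = 312168589/418849247 (B = (983897 - (-273240)/317)/1321291 = (983897 - 1188*(-230/317))*(1/1321291) = (983897 + 273240/317)*(1/1321291) = (312168589/317)*(1/1321291) = 312168589/418849247 ≈ 0.74530)
p(1245, -680) + B = (2 - 1*1245 - 1*(-680)) + 312168589/418849247 = (2 - 1245 + 680) + 312168589/418849247 = -563 + 312168589/418849247 = -235499957472/418849247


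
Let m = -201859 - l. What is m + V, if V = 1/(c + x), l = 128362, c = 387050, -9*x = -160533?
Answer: -133702190026/404887 ≈ -3.3022e+5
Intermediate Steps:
x = 17837 (x = -⅑*(-160533) = 17837)
m = -330221 (m = -201859 - 1*128362 = -201859 - 128362 = -330221)
V = 1/404887 (V = 1/(387050 + 17837) = 1/404887 ≈ 2.4698e-6)
m + V = -330221 + 1/404887 = -133702190026/404887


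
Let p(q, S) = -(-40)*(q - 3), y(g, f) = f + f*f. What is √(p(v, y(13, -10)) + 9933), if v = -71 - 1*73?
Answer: √4053 ≈ 63.663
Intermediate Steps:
y(g, f) = f + f²
v = -144 (v = -71 - 73 = -144)
p(q, S) = -120 + 40*q (p(q, S) = -(-40)*(-3 + q) = -8*(15 - 5*q) = -120 + 40*q)
√(p(v, y(13, -10)) + 9933) = √((-120 + 40*(-144)) + 9933) = √((-120 - 5760) + 9933) = √(-5880 + 9933) = √4053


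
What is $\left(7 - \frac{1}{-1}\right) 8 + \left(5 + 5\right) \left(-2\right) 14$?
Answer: $-216$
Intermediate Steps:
$\left(7 - \frac{1}{-1}\right) 8 + \left(5 + 5\right) \left(-2\right) 14 = \left(7 - -1\right) 8 + 10 \left(-2\right) 14 = \left(7 + 1\right) 8 - 280 = 8 \cdot 8 - 280 = 64 - 280 = -216$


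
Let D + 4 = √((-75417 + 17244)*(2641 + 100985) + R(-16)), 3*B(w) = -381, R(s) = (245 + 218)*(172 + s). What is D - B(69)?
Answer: 123 + I*√6028163070 ≈ 123.0 + 77641.0*I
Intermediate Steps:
R(s) = 79636 + 463*s (R(s) = 463*(172 + s) = 79636 + 463*s)
B(w) = -127 (B(w) = (⅓)*(-381) = -127)
D = -4 + I*√6028163070 (D = -4 + √((-75417 + 17244)*(2641 + 100985) + (79636 + 463*(-16))) = -4 + √(-58173*103626 + (79636 - 7408)) = -4 + √(-6028235298 + 72228) = -4 + √(-6028163070) = -4 + I*√6028163070 ≈ -4.0 + 77641.0*I)
D - B(69) = (-4 + I*√6028163070) - 1*(-127) = (-4 + I*√6028163070) + 127 = 123 + I*√6028163070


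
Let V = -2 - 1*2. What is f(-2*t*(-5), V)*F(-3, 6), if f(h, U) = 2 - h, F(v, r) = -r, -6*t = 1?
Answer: -22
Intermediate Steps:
t = -⅙ (t = -⅙*1 = -⅙ ≈ -0.16667)
V = -4 (V = -2 - 2 = -4)
f(-2*t*(-5), V)*F(-3, 6) = (2 - (-2*(-⅙))*(-5))*(-1*6) = (2 - (-5)/3)*(-6) = (2 - 1*(-5/3))*(-6) = (2 + 5/3)*(-6) = (11/3)*(-6) = -22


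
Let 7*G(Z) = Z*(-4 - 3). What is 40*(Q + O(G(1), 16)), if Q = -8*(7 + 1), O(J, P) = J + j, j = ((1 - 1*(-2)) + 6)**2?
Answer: 640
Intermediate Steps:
G(Z) = -Z (G(Z) = (Z*(-4 - 3))/7 = (Z*(-7))/7 = (-7*Z)/7 = -Z)
j = 81 (j = ((1 + 2) + 6)**2 = (3 + 6)**2 = 9**2 = 81)
O(J, P) = 81 + J (O(J, P) = J + 81 = 81 + J)
Q = -64 (Q = -8*8 = -64)
40*(Q + O(G(1), 16)) = 40*(-64 + (81 - 1*1)) = 40*(-64 + (81 - 1)) = 40*(-64 + 80) = 40*16 = 640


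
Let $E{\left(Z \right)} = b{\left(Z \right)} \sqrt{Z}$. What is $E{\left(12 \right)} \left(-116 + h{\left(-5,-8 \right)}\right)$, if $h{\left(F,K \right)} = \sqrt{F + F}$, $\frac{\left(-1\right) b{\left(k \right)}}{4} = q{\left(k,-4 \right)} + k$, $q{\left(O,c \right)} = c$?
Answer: $64 \sqrt{3} \left(116 - i \sqrt{10}\right) \approx 12859.0 - 350.54 i$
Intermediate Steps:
$b{\left(k \right)} = 16 - 4 k$ ($b{\left(k \right)} = - 4 \left(-4 + k\right) = 16 - 4 k$)
$h{\left(F,K \right)} = \sqrt{2} \sqrt{F}$ ($h{\left(F,K \right)} = \sqrt{2 F} = \sqrt{2} \sqrt{F}$)
$E{\left(Z \right)} = \sqrt{Z} \left(16 - 4 Z\right)$ ($E{\left(Z \right)} = \left(16 - 4 Z\right) \sqrt{Z} = \sqrt{Z} \left(16 - 4 Z\right)$)
$E{\left(12 \right)} \left(-116 + h{\left(-5,-8 \right)}\right) = 4 \sqrt{12} \left(4 - 12\right) \left(-116 + \sqrt{2} \sqrt{-5}\right) = 4 \cdot 2 \sqrt{3} \left(4 - 12\right) \left(-116 + \sqrt{2} i \sqrt{5}\right) = 4 \cdot 2 \sqrt{3} \left(-8\right) \left(-116 + i \sqrt{10}\right) = - 64 \sqrt{3} \left(-116 + i \sqrt{10}\right)$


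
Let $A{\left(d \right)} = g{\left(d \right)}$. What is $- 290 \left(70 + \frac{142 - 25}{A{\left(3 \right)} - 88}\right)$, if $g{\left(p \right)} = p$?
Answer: $- \frac{338314}{17} \approx -19901.0$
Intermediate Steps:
$A{\left(d \right)} = d$
$- 290 \left(70 + \frac{142 - 25}{A{\left(3 \right)} - 88}\right) = - 290 \left(70 + \frac{142 - 25}{3 - 88}\right) = - 290 \left(70 + \frac{117}{-85}\right) = - 290 \left(70 + 117 \left(- \frac{1}{85}\right)\right) = - 290 \left(70 - \frac{117}{85}\right) = \left(-290\right) \frac{5833}{85} = - \frac{338314}{17}$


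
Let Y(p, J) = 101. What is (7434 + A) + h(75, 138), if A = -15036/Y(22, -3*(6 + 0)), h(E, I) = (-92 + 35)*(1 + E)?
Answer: 298266/101 ≈ 2953.1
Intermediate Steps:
h(E, I) = -57 - 57*E (h(E, I) = -57*(1 + E) = -57 - 57*E)
A = -15036/101 ≈ -148.87
(7434 + A) + h(75, 138) = (7434 - 15036/101) + (-57 - 57*75) = 735798/101 + (-57 - 4275) = 735798/101 - 4332 = 298266/101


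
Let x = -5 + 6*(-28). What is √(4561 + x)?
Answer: 2*√1097 ≈ 66.242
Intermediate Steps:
x = -173 (x = -5 - 168 = -173)
√(4561 + x) = √(4561 - 173) = √4388 = 2*√1097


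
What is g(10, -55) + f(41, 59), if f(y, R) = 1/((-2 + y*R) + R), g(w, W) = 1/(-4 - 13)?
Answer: -2459/42092 ≈ -0.058420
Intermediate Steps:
g(w, W) = -1/17 (g(w, W) = 1/(-17) = -1/17)
f(y, R) = 1/(-2 + R + R*y) (f(y, R) = 1/((-2 + R*y) + R) = 1/(-2 + R + R*y))
g(10, -55) + f(41, 59) = -1/17 + 1/(-2 + 59 + 59*41) = -1/17 + 1/(-2 + 59 + 2419) = -1/17 + 1/2476 = -2459/42092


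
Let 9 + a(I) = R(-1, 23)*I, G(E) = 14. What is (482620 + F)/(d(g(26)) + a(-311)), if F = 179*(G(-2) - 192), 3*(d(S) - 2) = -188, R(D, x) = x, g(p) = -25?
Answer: -676137/10834 ≈ -62.409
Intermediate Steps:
d(S) = -182/3 (d(S) = 2 + (⅓)*(-188) = 2 - 188/3 = -182/3)
a(I) = -9 + 23*I
F = -31862 (F = 179*(14 - 192) = 179*(-178) = -31862)
(482620 + F)/(d(g(26)) + a(-311)) = (482620 - 31862)/(-182/3 + (-9 + 23*(-311))) = 450758/(-182/3 + (-9 - 7153)) = 450758/(-182/3 - 7162) = 450758/(-21668/3) = 450758*(-3/21668) = -676137/10834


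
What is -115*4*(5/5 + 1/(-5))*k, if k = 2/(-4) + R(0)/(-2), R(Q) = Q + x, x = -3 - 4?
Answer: -1104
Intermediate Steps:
x = -7
R(Q) = -7 + Q (R(Q) = Q - 7 = -7 + Q)
k = 3 (k = 2/(-4) + (-7 + 0)/(-2) = 2*(-¼) - 7*(-½) = -½ + 7/2 = 3)
-115*4*(5/5 + 1/(-5))*k = -115*4*(5/5 + 1/(-5))*3 = -115*4*(5*(⅕) + 1*(-⅕))*3 = -115*4*(1 - ⅕)*3 = -115*4*(⅘)*3 = -368*3 = -115*48/5 = -1104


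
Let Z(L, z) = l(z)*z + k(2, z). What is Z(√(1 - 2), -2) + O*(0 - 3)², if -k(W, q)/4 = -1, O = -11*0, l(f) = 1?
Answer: 2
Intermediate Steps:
O = 0
k(W, q) = 4 (k(W, q) = -4*(-1) = 4)
Z(L, z) = 4 + z (Z(L, z) = 1*z + 4 = z + 4 = 4 + z)
Z(√(1 - 2), -2) + O*(0 - 3)² = (4 - 2) + 0*(0 - 3)² = 2 + 0*(-3)² = 2 + 0*9 = 2 + 0 = 2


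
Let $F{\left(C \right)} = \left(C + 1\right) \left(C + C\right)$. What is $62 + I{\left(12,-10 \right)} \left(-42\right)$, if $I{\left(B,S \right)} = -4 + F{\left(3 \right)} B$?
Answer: $-11866$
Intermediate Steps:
$F{\left(C \right)} = 2 C \left(1 + C\right)$ ($F{\left(C \right)} = \left(1 + C\right) 2 C = 2 C \left(1 + C\right)$)
$I{\left(B,S \right)} = -4 + 24 B$ ($I{\left(B,S \right)} = -4 + 2 \cdot 3 \left(1 + 3\right) B = -4 + 2 \cdot 3 \cdot 4 B = -4 + 24 B$)
$62 + I{\left(12,-10 \right)} \left(-42\right) = 62 + \left(-4 + 24 \cdot 12\right) \left(-42\right) = 62 + \left(-4 + 288\right) \left(-42\right) = 62 + 284 \left(-42\right) = 62 - 11928 = -11866$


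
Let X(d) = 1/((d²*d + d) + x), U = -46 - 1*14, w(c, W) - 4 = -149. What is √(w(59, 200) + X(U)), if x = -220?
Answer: I*√1695667696070/108140 ≈ 12.042*I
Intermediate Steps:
w(c, W) = -145 (w(c, W) = 4 - 149 = -145)
U = -60 (U = -46 - 14 = -60)
X(d) = 1/(-220 + d + d³) (X(d) = 1/((d²*d + d) - 220) = 1/((d³ + d) - 220) = 1/((d + d³) - 220) = 1/(-220 + d + d³))
√(w(59, 200) + X(U)) = √(-145 + 1/(-220 - 60 + (-60)³)) = √(-145 + 1/(-220 - 60 - 216000)) = √(-145 + 1/(-216280)) = √(-145 - 1/216280) = √(-31360601/216280) = I*√1695667696070/108140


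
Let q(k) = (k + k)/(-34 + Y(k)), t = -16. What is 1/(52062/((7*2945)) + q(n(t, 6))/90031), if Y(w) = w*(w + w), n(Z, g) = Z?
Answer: 443581386535/1120239017518 ≈ 0.39597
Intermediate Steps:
Y(w) = 2*w² (Y(w) = w*(2*w) = 2*w²)
q(k) = 2*k/(-34 + 2*k²) (q(k) = (k + k)/(-34 + 2*k²) = (2*k)/(-34 + 2*k²) = 2*k/(-34 + 2*k²))
1/(52062/((7*2945)) + q(n(t, 6))/90031) = 1/(52062/((7*2945)) - 16/(-17 + (-16)²)/90031) = 1/(52062/20615 - 16/(-17 + 256)*(1/90031)) = 1/(52062*(1/20615) - 16/239*(1/90031)) = 1/(52062/20615 - 16*1/239*(1/90031)) = 1/(52062/20615 - 16/239*1/90031) = 1/(52062/20615 - 16/21517409) = 1/(1120239017518/443581386535) = 443581386535/1120239017518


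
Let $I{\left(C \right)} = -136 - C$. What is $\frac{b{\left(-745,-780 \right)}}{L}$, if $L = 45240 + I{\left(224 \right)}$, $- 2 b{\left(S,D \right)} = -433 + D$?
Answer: $\frac{1213}{89760} \approx 0.013514$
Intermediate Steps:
$b{\left(S,D \right)} = \frac{433}{2} - \frac{D}{2}$ ($b{\left(S,D \right)} = - \frac{-433 + D}{2} = \frac{433}{2} - \frac{D}{2}$)
$L = 44880$ ($L = 45240 - 360 = 44880$)
$\frac{b{\left(-745,-780 \right)}}{L} = \frac{\frac{433}{2} - -390}{44880} = \left(\frac{433}{2} + 390\right) \frac{1}{44880} = \frac{1213}{2} \cdot \frac{1}{44880} = \frac{1213}{89760}$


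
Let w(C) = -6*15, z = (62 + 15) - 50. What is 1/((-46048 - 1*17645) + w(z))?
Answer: -1/63783 ≈ -1.5678e-5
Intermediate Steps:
z = 27 (z = 77 - 50 = 27)
w(C) = -90
1/((-46048 - 1*17645) + w(z)) = 1/((-46048 - 1*17645) - 90) = 1/((-46048 - 17645) - 90) = 1/(-63693 - 90) = 1/(-63783) = -1/63783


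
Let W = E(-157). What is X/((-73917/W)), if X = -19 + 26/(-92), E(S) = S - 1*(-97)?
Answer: -8870/566697 ≈ -0.015652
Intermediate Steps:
E(S) = 97 + S (E(S) = S + 97 = 97 + S)
X = -887/46 (X = -19 - 1/92*26 = -19 - 13/46 = -887/46 ≈ -19.283)
W = -60 (W = 97 - 157 = -60)
X/((-73917/W)) = -887/(46*((-73917/(-60)))) = -887/(46*((-73917*(-1/60)))) = -887/(46*24639/20) = -887/46*20/24639 = -8870/566697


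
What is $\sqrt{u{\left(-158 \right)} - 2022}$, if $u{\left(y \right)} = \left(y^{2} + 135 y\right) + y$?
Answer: $\sqrt{1454} \approx 38.131$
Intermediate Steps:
$u{\left(y \right)} = y^{2} + 136 y$
$\sqrt{u{\left(-158 \right)} - 2022} = \sqrt{- 158 \left(136 - 158\right) - 2022} = \sqrt{\left(-158\right) \left(-22\right) - 2022} = \sqrt{3476 - 2022} = \sqrt{1454}$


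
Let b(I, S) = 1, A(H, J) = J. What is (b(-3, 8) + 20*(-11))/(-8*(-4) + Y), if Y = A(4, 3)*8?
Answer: -219/56 ≈ -3.9107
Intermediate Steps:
Y = 24 (Y = 3*8 = 24)
(b(-3, 8) + 20*(-11))/(-8*(-4) + Y) = (1 + 20*(-11))/(-8*(-4) + 24) = (1 - 220)/(32 + 24) = -219/56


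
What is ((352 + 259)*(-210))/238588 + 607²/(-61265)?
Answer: -6840601583/1044078130 ≈ -6.5518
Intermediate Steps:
((352 + 259)*(-210))/238588 + 607²/(-61265) = (611*(-210))*(1/238588) + 368449*(-1/61265) = -128310*1/238588 - 368449/61265 = -9165/17042 - 368449/61265 = -6840601583/1044078130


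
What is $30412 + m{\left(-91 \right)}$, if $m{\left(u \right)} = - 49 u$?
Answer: $34871$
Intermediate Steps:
$30412 + m{\left(-91 \right)} = 30412 - -4459 = 30412 + 4459 = 34871$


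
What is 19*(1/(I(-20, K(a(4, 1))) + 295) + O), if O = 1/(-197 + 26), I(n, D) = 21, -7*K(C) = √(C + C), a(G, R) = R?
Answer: -145/2844 ≈ -0.050985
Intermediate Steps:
K(C) = -√2*√C/7 (K(C) = -√(C + C)/7 = -√2*√C/7)
O = -1/171 (O = 1/(-171) = -1/171 ≈ -0.0058480)
19*(1/(I(-20, K(a(4, 1))) + 295) + O) = 19*(1/(21 + 295) - 1/171) = 19*(1/316 - 1/171) = 19*(-145/54036) = -145/2844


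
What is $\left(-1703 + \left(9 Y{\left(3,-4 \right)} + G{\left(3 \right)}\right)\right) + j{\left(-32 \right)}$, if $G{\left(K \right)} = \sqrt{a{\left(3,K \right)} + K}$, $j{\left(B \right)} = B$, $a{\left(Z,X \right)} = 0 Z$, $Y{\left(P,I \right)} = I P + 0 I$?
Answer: $-1843 + \sqrt{3} \approx -1841.3$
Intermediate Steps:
$Y{\left(P,I \right)} = I P$ ($Y{\left(P,I \right)} = I P + 0 = I P$)
$a{\left(Z,X \right)} = 0$
$G{\left(K \right)} = \sqrt{K}$ ($G{\left(K \right)} = \sqrt{0 + K} = \sqrt{K}$)
$\left(-1703 + \left(9 Y{\left(3,-4 \right)} + G{\left(3 \right)}\right)\right) + j{\left(-32 \right)} = \left(-1703 + \left(9 \left(\left(-4\right) 3\right) + \sqrt{3}\right)\right) - 32 = \left(-1703 + \left(9 \left(-12\right) + \sqrt{3}\right)\right) - 32 = \left(-1703 - \left(108 - \sqrt{3}\right)\right) - 32 = \left(-1811 + \sqrt{3}\right) - 32 = -1843 + \sqrt{3}$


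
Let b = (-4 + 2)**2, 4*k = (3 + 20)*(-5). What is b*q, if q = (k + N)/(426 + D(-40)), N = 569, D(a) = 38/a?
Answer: 43220/8501 ≈ 5.0841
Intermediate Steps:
k = -115/4 (k = ((3 + 20)*(-5))/4 = (23*(-5))/4 = (1/4)*(-115) = -115/4 ≈ -28.750)
b = 4 (b = (-2)**2 = 4)
q = 10805/8501 (q = (-115/4 + 569)/(426 + 38/(-40)) = 2161/(4*(426 + 38*(-1/40))) = 2161/(4*(426 - 19/20)) = 2161/(4*(8501/20)) = (2161/4)*(20/8501) = 10805/8501 ≈ 1.2710)
b*q = 4*(10805/8501) = 43220/8501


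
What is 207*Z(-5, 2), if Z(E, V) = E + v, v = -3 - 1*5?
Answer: -2691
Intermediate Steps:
v = -8 (v = -3 - 5 = -8)
Z(E, V) = -8 + E (Z(E, V) = E - 8 = -8 + E)
207*Z(-5, 2) = 207*(-8 - 5) = 207*(-13) = -2691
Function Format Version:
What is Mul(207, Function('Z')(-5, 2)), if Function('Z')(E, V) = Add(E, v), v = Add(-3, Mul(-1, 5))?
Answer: -2691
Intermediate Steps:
v = -8 (v = Add(-3, -5) = -8)
Function('Z')(E, V) = Add(-8, E) (Function('Z')(E, V) = Add(E, -8) = Add(-8, E))
Mul(207, Function('Z')(-5, 2)) = Mul(207, Add(-8, -5)) = Mul(207, -13) = -2691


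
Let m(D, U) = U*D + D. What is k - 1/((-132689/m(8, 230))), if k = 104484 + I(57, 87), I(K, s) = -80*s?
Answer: 12940363884/132689 ≈ 97524.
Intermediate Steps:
m(D, U) = D + D*U (m(D, U) = D*U + D = D + D*U)
k = 97524 (k = 104484 - 80*87 = 104484 - 6960 = 97524)
k - 1/((-132689/m(8, 230))) = 97524 - 1/((-132689*1/(8*(1 + 230)))) = 97524 - 1/((-132689/(8*231))) = 97524 - 1/((-132689/1848)) = 97524 - 1/((-132689*1/1848)) = 97524 - 1/(-132689/1848) = 97524 - 1*(-1848/132689) = 97524 + 1848/132689 = 12940363884/132689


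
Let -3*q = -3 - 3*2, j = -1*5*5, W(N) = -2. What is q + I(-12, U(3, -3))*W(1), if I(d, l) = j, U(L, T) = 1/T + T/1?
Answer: 53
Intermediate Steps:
U(L, T) = T + 1/T (U(L, T) = 1/T + T*1 = 1/T + T = T + 1/T)
j = -25 (j = -5*5 = -25)
I(d, l) = -25
q = 3 (q = -(-3 - 3*2)/3 = -(-3 - 6)/3 = -1/3*(-9) = 3)
q + I(-12, U(3, -3))*W(1) = 3 - 25*(-2) = 3 + 50 = 53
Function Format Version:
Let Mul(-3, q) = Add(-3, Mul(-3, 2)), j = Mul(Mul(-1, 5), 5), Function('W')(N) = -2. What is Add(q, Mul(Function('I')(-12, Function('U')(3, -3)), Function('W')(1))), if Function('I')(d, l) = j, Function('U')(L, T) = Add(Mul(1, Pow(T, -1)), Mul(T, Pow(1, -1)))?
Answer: 53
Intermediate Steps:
Function('U')(L, T) = Add(T, Pow(T, -1)) (Function('U')(L, T) = Add(Pow(T, -1), Mul(T, 1)) = Add(Pow(T, -1), T) = Add(T, Pow(T, -1)))
j = -25 (j = Mul(-5, 5) = -25)
Function('I')(d, l) = -25
q = 3 (q = Mul(Rational(-1, 3), Add(-3, Mul(-3, 2))) = Mul(Rational(-1, 3), Add(-3, -6)) = Mul(Rational(-1, 3), -9) = 3)
Add(q, Mul(Function('I')(-12, Function('U')(3, -3)), Function('W')(1))) = Add(3, Mul(-25, -2)) = Add(3, 50) = 53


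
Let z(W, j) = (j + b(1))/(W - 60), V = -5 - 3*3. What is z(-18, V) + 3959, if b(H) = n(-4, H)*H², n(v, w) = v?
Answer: 51470/13 ≈ 3959.2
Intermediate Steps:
b(H) = -4*H²
V = -14 (V = -5 - 9 = -14)
z(W, j) = (-4 + j)/(-60 + W) (z(W, j) = (j - 4*1²)/(W - 60) = (j - 4*1)/(-60 + W) = (j - 4)/(-60 + W) = (-4 + j)/(-60 + W))
z(-18, V) + 3959 = (-4 - 14)/(-60 - 18) + 3959 = -18/(-78) + 3959 = -1/78*(-18) + 3959 = 3/13 + 3959 = 51470/13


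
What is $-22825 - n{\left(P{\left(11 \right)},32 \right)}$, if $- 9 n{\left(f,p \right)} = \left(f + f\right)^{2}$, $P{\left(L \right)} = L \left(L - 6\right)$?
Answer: $- \frac{193325}{9} \approx -21481.0$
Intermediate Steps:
$P{\left(L \right)} = L \left(-6 + L\right)$
$n{\left(f,p \right)} = - \frac{4 f^{2}}{9}$ ($n{\left(f,p \right)} = - \frac{\left(f + f\right)^{2}}{9} = - \frac{\left(2 f\right)^{2}}{9} = - \frac{4 f^{2}}{9}$)
$-22825 - n{\left(P{\left(11 \right)},32 \right)} = -22825 - - \frac{4 \left(11 \left(-6 + 11\right)\right)^{2}}{9} = -22825 - - \frac{4 \left(11 \cdot 5\right)^{2}}{9} = -22825 - - \frac{4 \cdot 55^{2}}{9} = -22825 - \left(- \frac{4}{9}\right) 3025 = -22825 - - \frac{12100}{9} = -22825 + \frac{12100}{9} = - \frac{193325}{9}$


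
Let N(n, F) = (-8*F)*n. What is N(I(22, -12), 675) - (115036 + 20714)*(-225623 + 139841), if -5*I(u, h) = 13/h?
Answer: 11644905330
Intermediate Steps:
I(u, h) = -13/(5*h)
N(n, F) = -8*F*n
N(I(22, -12), 675) - (115036 + 20714)*(-225623 + 139841) = -8*675*(-13/5/(-12)) - (115036 + 20714)*(-225623 + 139841) = -8*675*(-13/5*(-1/12)) - 135750*(-85782) = -8*675*13/60 - 1*(-11644906500) = -1170 + 11644906500 = 11644905330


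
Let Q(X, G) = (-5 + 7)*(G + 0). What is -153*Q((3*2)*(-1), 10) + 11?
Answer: -3049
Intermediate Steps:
Q(X, G) = 2*G
-153*Q((3*2)*(-1), 10) + 11 = -306*10 + 11 = -153*20 + 11 = -3060 + 11 = -3049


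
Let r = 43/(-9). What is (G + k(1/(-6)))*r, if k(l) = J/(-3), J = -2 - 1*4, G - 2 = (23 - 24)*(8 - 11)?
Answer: -301/9 ≈ -33.444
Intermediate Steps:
G = 5 (G = 2 + (23 - 24)*(8 - 11) = 2 - 1*(-3) = 2 + 3 = 5)
J = -6 (J = -2 - 4 = -6)
r = -43/9 (r = 43*(-1/9) = -43/9 ≈ -4.7778)
k(l) = 2 (k(l) = -6/(-3) = -6*(-1/3) = 2)
(G + k(1/(-6)))*r = (5 + 2)*(-43/9) = 7*(-43/9) = -301/9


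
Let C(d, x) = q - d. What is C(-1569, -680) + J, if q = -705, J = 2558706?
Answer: 2559570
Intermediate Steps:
C(d, x) = -705 - d
C(-1569, -680) + J = (-705 - 1*(-1569)) + 2558706 = (-705 + 1569) + 2558706 = 864 + 2558706 = 2559570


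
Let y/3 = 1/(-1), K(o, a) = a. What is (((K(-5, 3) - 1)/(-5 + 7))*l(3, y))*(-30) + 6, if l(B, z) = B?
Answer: -84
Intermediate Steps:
y = -3 (y = 3/(-1) = 3*(-1) = -3)
(((K(-5, 3) - 1)/(-5 + 7))*l(3, y))*(-30) + 6 = (((3 - 1)/(-5 + 7))*3)*(-30) + 6 = ((2/2)*3)*(-30) + 6 = ((2*(½))*3)*(-30) + 6 = (1*3)*(-30) + 6 = 3*(-30) + 6 = -90 + 6 = -84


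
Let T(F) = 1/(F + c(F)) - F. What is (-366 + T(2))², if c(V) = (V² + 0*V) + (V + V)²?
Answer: 65529025/484 ≈ 1.3539e+5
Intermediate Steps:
c(V) = 5*V² (c(V) = (V² + 0) + (2*V)² = V² + 4*V² = 5*V²)
T(F) = 1/(F + 5*F²) - F
(-366 + T(2))² = (-366 + (1 - 1*2² - 5*2³)/(2*(1 + 5*2)))² = (-366 + (1 - 1*4 - 5*8)/(2*(1 + 10)))² = (-366 + (½)*(1 - 4 - 40)/11)² = (-366 + (½)*(1/11)*(-43))² = (-366 - 43/22)² = (-8095/22)² = 65529025/484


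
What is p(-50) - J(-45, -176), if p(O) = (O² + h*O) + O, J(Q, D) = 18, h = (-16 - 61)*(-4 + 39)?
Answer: 137182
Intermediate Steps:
h = -2695 (h = -77*35 = -2695)
p(O) = O² - 2694*O (p(O) = (O² - 2695*O) + O = O² - 2694*O)
p(-50) - J(-45, -176) = -50*(-2694 - 50) - 1*18 = -50*(-2744) - 18 = 137200 - 18 = 137182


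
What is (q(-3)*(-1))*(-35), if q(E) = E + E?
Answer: -210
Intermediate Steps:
q(E) = 2*E
(q(-3)*(-1))*(-35) = ((2*(-3))*(-1))*(-35) = -6*(-1)*(-35) = 6*(-35) = -210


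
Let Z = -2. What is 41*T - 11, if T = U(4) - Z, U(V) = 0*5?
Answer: 71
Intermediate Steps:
U(V) = 0
T = 2 (T = 0 - 1*(-2) = 0 + 2 = 2)
41*T - 11 = 41*2 - 11 = 82 - 11 = 71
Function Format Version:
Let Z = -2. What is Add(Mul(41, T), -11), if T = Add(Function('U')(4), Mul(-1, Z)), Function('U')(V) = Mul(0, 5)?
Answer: 71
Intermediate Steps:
Function('U')(V) = 0
T = 2 (T = Add(0, Mul(-1, -2)) = Add(0, 2) = 2)
Add(Mul(41, T), -11) = Add(Mul(41, 2), -11) = Add(82, -11) = 71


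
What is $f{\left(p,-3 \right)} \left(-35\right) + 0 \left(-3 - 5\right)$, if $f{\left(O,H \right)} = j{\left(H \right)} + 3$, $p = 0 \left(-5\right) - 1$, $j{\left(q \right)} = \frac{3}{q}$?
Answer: $-70$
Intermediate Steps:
$p = -1$ ($p = 0 - 1 = -1$)
$f{\left(O,H \right)} = 3 + \frac{3}{H}$ ($f{\left(O,H \right)} = \frac{3}{H} + 3 = 3 + \frac{3}{H}$)
$f{\left(p,-3 \right)} \left(-35\right) + 0 \left(-3 - 5\right) = \left(3 + \frac{3}{-3}\right) \left(-35\right) + 0 \left(-3 - 5\right) = \left(3 + 3 \left(- \frac{1}{3}\right)\right) \left(-35\right) + 0 \left(-8\right) = \left(3 - 1\right) \left(-35\right) + 0 = 2 \left(-35\right) + 0 = -70 + 0 = -70$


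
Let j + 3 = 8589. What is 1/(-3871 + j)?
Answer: 1/4715 ≈ 0.00021209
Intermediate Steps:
j = 8586 (j = -3 + 8589 = 8586)
1/(-3871 + j) = 1/(-3871 + 8586) = 1/4715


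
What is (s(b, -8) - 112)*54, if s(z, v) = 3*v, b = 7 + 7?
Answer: -7344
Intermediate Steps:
b = 14
(s(b, -8) - 112)*54 = (3*(-8) - 112)*54 = (-24 - 112)*54 = -136*54 = -7344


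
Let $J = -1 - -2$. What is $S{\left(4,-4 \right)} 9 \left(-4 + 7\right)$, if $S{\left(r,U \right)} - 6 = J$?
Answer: $189$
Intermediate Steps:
$J = 1$ ($J = -1 + 2 = 1$)
$S{\left(r,U \right)} = 7$ ($S{\left(r,U \right)} = 6 + 1 = 7$)
$S{\left(4,-4 \right)} 9 \left(-4 + 7\right) = 7 \cdot 9 \left(-4 + 7\right) = 7 \cdot 9 \cdot 3 = 7 \cdot 27 = 189$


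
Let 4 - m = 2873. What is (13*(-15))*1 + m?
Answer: -3064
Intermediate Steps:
m = -2869 (m = 4 - 1*2873 = 4 - 2873 = -2869)
(13*(-15))*1 + m = (13*(-15))*1 - 2869 = -195*1 - 2869 = -195 - 2869 = -3064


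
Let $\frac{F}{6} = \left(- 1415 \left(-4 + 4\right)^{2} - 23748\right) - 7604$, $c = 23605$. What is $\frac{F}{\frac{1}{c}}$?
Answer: $-4440383760$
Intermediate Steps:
$F = -188112$ ($F = 6 \left(\left(- 1415 \left(-4 + 4\right)^{2} - 23748\right) - 7604\right) = 6 \left(\left(- 1415 \cdot 0^{2} - 23748\right) - 7604\right) = 6 \left(\left(\left(-1415\right) 0 - 23748\right) - 7604\right) = 6 \left(\left(0 - 23748\right) - 7604\right) = 6 \left(-23748 - 7604\right) = 6 \left(-31352\right) = -188112$)
$\frac{F}{\frac{1}{c}} = - \frac{188112}{\frac{1}{23605}} = - 188112 \frac{1}{\frac{1}{23605}} = \left(-188112\right) 23605 = -4440383760$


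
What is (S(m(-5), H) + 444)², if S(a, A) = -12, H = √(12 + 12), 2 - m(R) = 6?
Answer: 186624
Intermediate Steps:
m(R) = -4 (m(R) = 2 - 1*6 = 2 - 6 = -4)
H = 2*√6 (H = √24 = 2*√6 ≈ 4.8990)
(S(m(-5), H) + 444)² = (-12 + 444)² = 432² = 186624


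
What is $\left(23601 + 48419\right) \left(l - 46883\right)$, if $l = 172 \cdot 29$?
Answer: $-3017277900$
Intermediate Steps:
$l = 4988$
$\left(23601 + 48419\right) \left(l - 46883\right) = \left(23601 + 48419\right) \left(4988 - 46883\right) = 72020 \left(-41895\right) = -3017277900$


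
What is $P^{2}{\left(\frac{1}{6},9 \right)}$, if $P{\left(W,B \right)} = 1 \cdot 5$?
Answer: $25$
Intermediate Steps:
$P{\left(W,B \right)} = 5$
$P^{2}{\left(\frac{1}{6},9 \right)} = 5^{2} = 25$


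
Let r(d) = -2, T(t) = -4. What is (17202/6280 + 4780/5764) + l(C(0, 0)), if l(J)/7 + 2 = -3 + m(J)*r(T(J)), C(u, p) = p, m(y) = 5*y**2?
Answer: -142219559/4524740 ≈ -31.432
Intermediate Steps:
l(J) = -35 - 70*J**2 (l(J) = -14 + 7*(-3 + (5*J**2)*(-2)) = -14 + 7*(-3 - 10*J**2) = -14 + (-21 - 70*J**2) = -35 - 70*J**2)
(17202/6280 + 4780/5764) + l(C(0, 0)) = (17202/6280 + 4780/5764) + (-35 - 70*0**2) = (17202*(1/6280) + 4780*(1/5764)) + (-35 - 70*0) = (8601/3140 + 1195/1441) + (-35 + 0) = 16146341/4524740 - 35 = -142219559/4524740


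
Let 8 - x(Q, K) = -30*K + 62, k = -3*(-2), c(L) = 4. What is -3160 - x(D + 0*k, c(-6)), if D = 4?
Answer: -3226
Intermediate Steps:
k = 6
x(Q, K) = -54 + 30*K (x(Q, K) = 8 - (-30*K + 62) = 8 - (62 - 30*K) = 8 + (-62 + 30*K) = -54 + 30*K)
-3160 - x(D + 0*k, c(-6)) = -3160 - (-54 + 30*4) = -3160 - (-54 + 120) = -3160 - 1*66 = -3160 - 66 = -3226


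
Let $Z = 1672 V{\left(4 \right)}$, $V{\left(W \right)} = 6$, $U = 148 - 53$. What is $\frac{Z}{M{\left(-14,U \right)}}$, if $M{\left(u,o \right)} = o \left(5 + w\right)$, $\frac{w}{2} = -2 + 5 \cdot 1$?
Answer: $\frac{48}{5} \approx 9.6$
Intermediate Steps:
$U = 95$
$w = 6$ ($w = 2 \left(-2 + 5 \cdot 1\right) = 2 \left(-2 + 5\right) = 2 \cdot 3 = 6$)
$Z = 10032$ ($Z = 1672 \cdot 6 = 10032$)
$M{\left(u,o \right)} = 11 o$ ($M{\left(u,o \right)} = o \left(5 + 6\right) = o 11 = 11 o$)
$\frac{Z}{M{\left(-14,U \right)}} = \frac{10032}{11 \cdot 95} = \frac{10032}{1045} = 10032 \cdot \frac{1}{1045} = \frac{48}{5}$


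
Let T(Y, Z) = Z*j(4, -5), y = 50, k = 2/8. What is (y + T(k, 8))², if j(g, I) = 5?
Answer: 8100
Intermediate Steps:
k = ¼ (k = 2*(⅛) = ¼ ≈ 0.25000)
T(Y, Z) = 5*Z (T(Y, Z) = Z*5 = 5*Z)
(y + T(k, 8))² = (50 + 5*8)² = (50 + 40)² = 90² = 8100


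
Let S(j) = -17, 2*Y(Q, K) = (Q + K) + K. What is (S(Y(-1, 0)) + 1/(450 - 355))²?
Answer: 2604996/9025 ≈ 288.64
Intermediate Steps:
Y(Q, K) = K + Q/2 (Y(Q, K) = ((Q + K) + K)/2 = ((K + Q) + K)/2 = (Q + 2*K)/2 = K + Q/2)
(S(Y(-1, 0)) + 1/(450 - 355))² = (-17 + 1/(450 - 355))² = (-17 + 1/95)² = (-1614/95)² = 2604996/9025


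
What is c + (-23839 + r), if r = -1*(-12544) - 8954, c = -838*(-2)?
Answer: -18573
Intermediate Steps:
c = 1676
r = 3590 (r = 12544 - 8954 = 3590)
c + (-23839 + r) = 1676 + (-23839 + 3590) = 1676 - 20249 = -18573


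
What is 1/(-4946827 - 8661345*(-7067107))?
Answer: 1/96170407598404 ≈ 1.0398e-14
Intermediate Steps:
1/(-4946827 - 8661345*(-7067107)) = -1/7067107/(-13608172) = -1/13608172*(-1/7067107) = 1/96170407598404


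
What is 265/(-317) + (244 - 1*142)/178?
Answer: -7418/28213 ≈ -0.26293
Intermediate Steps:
265/(-317) + (244 - 1*142)/178 = 265*(-1/317) + (244 - 142)*(1/178) = -265/317 + 102*(1/178) = -265/317 + 51/89 = -7418/28213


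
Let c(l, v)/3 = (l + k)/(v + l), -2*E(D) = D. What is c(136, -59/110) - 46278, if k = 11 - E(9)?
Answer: -229846161/4967 ≈ -46275.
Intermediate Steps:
E(D) = -D/2
k = 31/2 (k = 11 - (-1)*9/2 = 11 - 1*(-9/2) = 11 + 9/2 = 31/2 ≈ 15.500)
c(l, v) = 3*(31/2 + l)/(l + v) (c(l, v) = 3*((l + 31/2)/(v + l)) = 3*((31/2 + l)/(l + v)) = 3*(31/2 + l)/(l + v))
c(136, -59/110) - 46278 = (93/2 + 3*136)/(136 - 59/110) - 46278 = (93/2 + 408)/(136 - 59*1/110) - 46278 = (909/2)/(136 - 59/110) - 46278 = (909/2)/(14901/110) - 46278 = (110/14901)*(909/2) - 46278 = 16665/4967 - 46278 = -229846161/4967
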